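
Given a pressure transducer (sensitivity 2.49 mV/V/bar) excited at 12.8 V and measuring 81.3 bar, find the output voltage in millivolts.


Output = sensitivity * Vex * P.
Vout = 2.49 * 12.8 * 81.3
Vout = 31.872 * 81.3
Vout = 2591.19 mV

2591.19 mV


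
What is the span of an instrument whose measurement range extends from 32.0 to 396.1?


Span = upper range - lower range.
Span = 396.1 - (32.0)
Span = 364.1

364.1


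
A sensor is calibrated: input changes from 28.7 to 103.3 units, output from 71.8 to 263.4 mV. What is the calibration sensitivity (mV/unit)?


Sensitivity = (y2 - y1) / (x2 - x1).
S = (263.4 - 71.8) / (103.3 - 28.7)
S = 191.6 / 74.6
S = 2.5684 mV/unit

2.5684 mV/unit


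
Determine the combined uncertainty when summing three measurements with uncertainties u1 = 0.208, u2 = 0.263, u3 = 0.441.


For a sum of independent quantities, uc = sqrt(u1^2 + u2^2 + u3^2).
uc = sqrt(0.208^2 + 0.263^2 + 0.441^2)
uc = sqrt(0.043264 + 0.069169 + 0.194481)
uc = 0.554

0.554


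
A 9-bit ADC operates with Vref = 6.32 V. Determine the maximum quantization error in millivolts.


The maximum quantization error is +/- LSB/2.
LSB = Vref / 2^n = 6.32 / 512 = 0.01234375 V
Max error = LSB / 2 = 0.01234375 / 2 = 0.00617188 V
Max error = 6.1719 mV

6.1719 mV


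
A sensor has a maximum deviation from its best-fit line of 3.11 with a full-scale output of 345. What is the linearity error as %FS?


Linearity error = (max deviation / full scale) * 100%.
Linearity = (3.11 / 345) * 100
Linearity = 0.901 %FS

0.901 %FS


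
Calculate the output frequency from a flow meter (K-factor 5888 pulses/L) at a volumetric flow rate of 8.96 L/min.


Frequency = K * Q / 60 (converting L/min to L/s).
f = 5888 * 8.96 / 60
f = 52756.48 / 60
f = 879.27 Hz

879.27 Hz


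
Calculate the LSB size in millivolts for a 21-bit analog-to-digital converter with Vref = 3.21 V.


The resolution (LSB) of an ADC is Vref / 2^n.
LSB = 3.21 / 2^21
LSB = 3.21 / 2097152
LSB = 1.53e-06 V = 0.00153065 mV

0.00153065 mV


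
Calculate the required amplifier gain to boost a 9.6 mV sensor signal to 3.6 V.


Gain = Vout / Vin (converting to same units).
G = 3.6 V / 9.6 mV
G = 3600.0 mV / 9.6 mV
G = 375.0

375.0


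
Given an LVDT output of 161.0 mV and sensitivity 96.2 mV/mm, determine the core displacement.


Displacement = Vout / sensitivity.
d = 161.0 / 96.2
d = 1.674 mm

1.674 mm


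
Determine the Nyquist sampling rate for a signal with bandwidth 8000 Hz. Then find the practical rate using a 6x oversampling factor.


By Nyquist theorem, fs_min = 2 * fmax.
fs_min = 2 * 8000 = 16000 Hz
Practical rate = 6 * fs_min = 6 * 16000 = 96000 Hz

fs_min = 16000 Hz, fs_practical = 96000 Hz


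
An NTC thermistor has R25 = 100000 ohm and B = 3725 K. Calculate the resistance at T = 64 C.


NTC thermistor equation: Rt = R25 * exp(B * (1/T - 1/T25)).
T in Kelvin: 337.15 K, T25 = 298.15 K
1/T - 1/T25 = 1/337.15 - 1/298.15 = -0.00038798
B * (1/T - 1/T25) = 3725 * -0.00038798 = -1.4452
Rt = 100000 * exp(-1.4452) = 23569.5 ohm

23569.5 ohm


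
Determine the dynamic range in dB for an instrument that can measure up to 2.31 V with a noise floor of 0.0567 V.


Dynamic range = 20 * log10(Vmax / Vnoise).
DR = 20 * log10(2.31 / 0.0567)
DR = 20 * log10(40.74)
DR = 32.2 dB

32.2 dB


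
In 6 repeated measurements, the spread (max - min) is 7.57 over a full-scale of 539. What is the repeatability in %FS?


Repeatability = (spread / full scale) * 100%.
R = (7.57 / 539) * 100
R = 1.404 %FS

1.404 %FS


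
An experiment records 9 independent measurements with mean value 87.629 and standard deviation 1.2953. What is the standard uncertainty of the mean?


The standard uncertainty for Type A evaluation is u = s / sqrt(n).
u = 1.2953 / sqrt(9)
u = 1.2953 / 3.0
u = 0.4318

0.4318


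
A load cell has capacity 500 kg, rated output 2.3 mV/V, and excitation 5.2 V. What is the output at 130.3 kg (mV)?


Vout = rated_output * Vex * (load / capacity).
Vout = 2.3 * 5.2 * (130.3 / 500)
Vout = 2.3 * 5.2 * 0.2606
Vout = 3.117 mV

3.117 mV


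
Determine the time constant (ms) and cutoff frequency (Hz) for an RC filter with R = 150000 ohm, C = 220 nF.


Time constant: tau = R * C.
tau = 150000 * 2.20e-07 = 0.033 s
tau = 33.0 ms
Cutoff frequency: fc = 1 / (2*pi*R*C).
fc = 1 / (2*pi*0.033) = 4.82 Hz

tau = 33.0 ms, fc = 4.82 Hz


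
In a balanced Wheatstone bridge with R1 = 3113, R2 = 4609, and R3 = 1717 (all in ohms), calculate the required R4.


At balance: R1*R4 = R2*R3, so R4 = R2*R3/R1.
R4 = 4609 * 1717 / 3113
R4 = 7913653 / 3113
R4 = 2542.13 ohm

2542.13 ohm


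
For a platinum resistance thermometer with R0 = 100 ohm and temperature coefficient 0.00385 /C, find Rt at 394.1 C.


The RTD equation: Rt = R0 * (1 + alpha * T).
Rt = 100 * (1 + 0.00385 * 394.1)
Rt = 100 * (1 + 1.517285)
Rt = 100 * 2.517285
Rt = 251.729 ohm

251.729 ohm


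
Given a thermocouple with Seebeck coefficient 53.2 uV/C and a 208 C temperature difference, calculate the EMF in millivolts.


The thermocouple output V = sensitivity * dT.
V = 53.2 uV/C * 208 C
V = 11065.6 uV
V = 11.066 mV

11.066 mV


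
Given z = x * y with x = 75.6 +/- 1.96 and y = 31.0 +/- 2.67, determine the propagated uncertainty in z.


For a product z = x*y, the relative uncertainty is:
uz/z = sqrt((ux/x)^2 + (uy/y)^2)
Relative uncertainties: ux/x = 1.96/75.6 = 0.025926
uy/y = 2.67/31.0 = 0.086129
z = 75.6 * 31.0 = 2343.6
uz = 2343.6 * sqrt(0.025926^2 + 0.086129^2) = 210.798

210.798


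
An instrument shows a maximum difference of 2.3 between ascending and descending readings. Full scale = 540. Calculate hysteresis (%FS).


Hysteresis = (max difference / full scale) * 100%.
H = (2.3 / 540) * 100
H = 0.426 %FS

0.426 %FS


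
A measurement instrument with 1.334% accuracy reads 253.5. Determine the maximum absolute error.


Absolute error = (accuracy% / 100) * reading.
Error = (1.334 / 100) * 253.5
Error = 0.01334 * 253.5
Error = 3.3817

3.3817


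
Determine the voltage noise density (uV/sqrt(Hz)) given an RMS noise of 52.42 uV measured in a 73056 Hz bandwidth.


Noise spectral density = Vrms / sqrt(BW).
NSD = 52.42 / sqrt(73056)
NSD = 52.42 / 270.2887
NSD = 0.1939 uV/sqrt(Hz)

0.1939 uV/sqrt(Hz)


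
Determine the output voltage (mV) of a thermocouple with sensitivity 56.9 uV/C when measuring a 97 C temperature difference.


The thermocouple output V = sensitivity * dT.
V = 56.9 uV/C * 97 C
V = 5519.3 uV
V = 5.519 mV

5.519 mV


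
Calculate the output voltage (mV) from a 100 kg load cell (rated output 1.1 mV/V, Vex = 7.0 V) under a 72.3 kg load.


Vout = rated_output * Vex * (load / capacity).
Vout = 1.1 * 7.0 * (72.3 / 100)
Vout = 1.1 * 7.0 * 0.723
Vout = 5.567 mV

5.567 mV


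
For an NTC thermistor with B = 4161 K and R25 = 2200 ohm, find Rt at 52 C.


NTC thermistor equation: Rt = R25 * exp(B * (1/T - 1/T25)).
T in Kelvin: 325.15 K, T25 = 298.15 K
1/T - 1/T25 = 1/325.15 - 1/298.15 = -0.00027851
B * (1/T - 1/T25) = 4161 * -0.00027851 = -1.1589
Rt = 2200 * exp(-1.1589) = 690.4 ohm

690.4 ohm


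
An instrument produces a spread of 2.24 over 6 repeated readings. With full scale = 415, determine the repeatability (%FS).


Repeatability = (spread / full scale) * 100%.
R = (2.24 / 415) * 100
R = 0.54 %FS

0.54 %FS


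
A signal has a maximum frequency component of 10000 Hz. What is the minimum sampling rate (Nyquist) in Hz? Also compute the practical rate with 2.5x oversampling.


By Nyquist theorem, fs_min = 2 * fmax.
fs_min = 2 * 10000 = 20000 Hz
Practical rate = 2.5 * fs_min = 2.5 * 20000 = 50000 Hz

fs_min = 20000 Hz, fs_practical = 50000 Hz


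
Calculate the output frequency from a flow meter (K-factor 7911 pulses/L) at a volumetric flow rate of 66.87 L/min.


Frequency = K * Q / 60 (converting L/min to L/s).
f = 7911 * 66.87 / 60
f = 529008.57 / 60
f = 8816.81 Hz

8816.81 Hz


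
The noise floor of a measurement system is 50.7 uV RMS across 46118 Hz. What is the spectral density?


Noise spectral density = Vrms / sqrt(BW).
NSD = 50.7 / sqrt(46118)
NSD = 50.7 / 214.751
NSD = 0.2361 uV/sqrt(Hz)

0.2361 uV/sqrt(Hz)


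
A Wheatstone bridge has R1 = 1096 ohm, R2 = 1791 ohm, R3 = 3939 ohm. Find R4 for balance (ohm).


At balance: R1*R4 = R2*R3, so R4 = R2*R3/R1.
R4 = 1791 * 3939 / 1096
R4 = 7054749 / 1096
R4 = 6436.81 ohm

6436.81 ohm


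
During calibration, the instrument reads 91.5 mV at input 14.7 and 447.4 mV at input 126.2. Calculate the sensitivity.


Sensitivity = (y2 - y1) / (x2 - x1).
S = (447.4 - 91.5) / (126.2 - 14.7)
S = 355.9 / 111.5
S = 3.1919 mV/unit

3.1919 mV/unit


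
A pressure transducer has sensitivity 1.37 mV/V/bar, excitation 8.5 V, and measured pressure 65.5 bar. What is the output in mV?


Output = sensitivity * Vex * P.
Vout = 1.37 * 8.5 * 65.5
Vout = 11.645 * 65.5
Vout = 762.75 mV

762.75 mV


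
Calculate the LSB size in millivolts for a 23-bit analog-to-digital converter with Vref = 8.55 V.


The resolution (LSB) of an ADC is Vref / 2^n.
LSB = 8.55 / 2^23
LSB = 8.55 / 8388608
LSB = 1.02e-06 V = 0.00101924 mV

0.00101924 mV


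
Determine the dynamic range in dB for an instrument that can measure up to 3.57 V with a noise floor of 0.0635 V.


Dynamic range = 20 * log10(Vmax / Vnoise).
DR = 20 * log10(3.57 / 0.0635)
DR = 20 * log10(56.22)
DR = 35.0 dB

35.0 dB


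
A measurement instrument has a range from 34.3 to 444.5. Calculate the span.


Span = upper range - lower range.
Span = 444.5 - (34.3)
Span = 410.2

410.2


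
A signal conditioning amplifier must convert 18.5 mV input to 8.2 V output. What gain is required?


Gain = Vout / Vin (converting to same units).
G = 8.2 V / 18.5 mV
G = 8200.0 mV / 18.5 mV
G = 443.24

443.24


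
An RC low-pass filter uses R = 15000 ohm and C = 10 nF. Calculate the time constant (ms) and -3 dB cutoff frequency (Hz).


Time constant: tau = R * C.
tau = 15000 * 1.00e-08 = 0.00015 s
tau = 0.15 ms
Cutoff frequency: fc = 1 / (2*pi*R*C).
fc = 1 / (2*pi*0.00015) = 1061.03 Hz

tau = 0.15 ms, fc = 1061.03 Hz


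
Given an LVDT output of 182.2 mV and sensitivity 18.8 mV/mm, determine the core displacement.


Displacement = Vout / sensitivity.
d = 182.2 / 18.8
d = 9.691 mm

9.691 mm


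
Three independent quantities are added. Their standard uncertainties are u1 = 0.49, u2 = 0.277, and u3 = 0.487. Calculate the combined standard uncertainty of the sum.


For a sum of independent quantities, uc = sqrt(u1^2 + u2^2 + u3^2).
uc = sqrt(0.49^2 + 0.277^2 + 0.487^2)
uc = sqrt(0.2401 + 0.076729 + 0.237169)
uc = 0.7443

0.7443


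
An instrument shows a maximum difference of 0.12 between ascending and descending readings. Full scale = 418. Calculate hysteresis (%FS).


Hysteresis = (max difference / full scale) * 100%.
H = (0.12 / 418) * 100
H = 0.029 %FS

0.029 %FS


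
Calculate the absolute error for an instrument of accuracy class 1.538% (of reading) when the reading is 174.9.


Absolute error = (accuracy% / 100) * reading.
Error = (1.538 / 100) * 174.9
Error = 0.01538 * 174.9
Error = 2.69

2.69


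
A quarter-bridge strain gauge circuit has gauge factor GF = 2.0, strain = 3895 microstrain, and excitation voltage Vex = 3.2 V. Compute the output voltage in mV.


Quarter bridge output: Vout = (GF * epsilon * Vex) / 4.
Vout = (2.0 * 3895e-6 * 3.2) / 4
Vout = 0.024928 / 4 V
Vout = 0.006232 V = 6.232 mV

6.232 mV


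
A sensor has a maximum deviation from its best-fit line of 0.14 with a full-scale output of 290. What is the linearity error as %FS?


Linearity error = (max deviation / full scale) * 100%.
Linearity = (0.14 / 290) * 100
Linearity = 0.048 %FS

0.048 %FS


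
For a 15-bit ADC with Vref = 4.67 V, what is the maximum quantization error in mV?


The maximum quantization error is +/- LSB/2.
LSB = Vref / 2^n = 4.67 / 32768 = 0.00014252 V
Max error = LSB / 2 = 0.00014252 / 2 = 7.126e-05 V
Max error = 0.0713 mV

0.0713 mV


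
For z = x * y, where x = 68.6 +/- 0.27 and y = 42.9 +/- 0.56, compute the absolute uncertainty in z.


For a product z = x*y, the relative uncertainty is:
uz/z = sqrt((ux/x)^2 + (uy/y)^2)
Relative uncertainties: ux/x = 0.27/68.6 = 0.003936
uy/y = 0.56/42.9 = 0.013054
z = 68.6 * 42.9 = 2942.9
uz = 2942.9 * sqrt(0.003936^2 + 0.013054^2) = 40.124

40.124


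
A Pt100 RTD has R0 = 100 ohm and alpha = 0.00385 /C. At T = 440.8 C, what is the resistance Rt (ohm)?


The RTD equation: Rt = R0 * (1 + alpha * T).
Rt = 100 * (1 + 0.00385 * 440.8)
Rt = 100 * (1 + 1.69708)
Rt = 100 * 2.69708
Rt = 269.708 ohm

269.708 ohm


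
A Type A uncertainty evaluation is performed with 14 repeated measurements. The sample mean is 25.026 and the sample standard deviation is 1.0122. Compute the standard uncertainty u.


The standard uncertainty for Type A evaluation is u = s / sqrt(n).
u = 1.0122 / sqrt(14)
u = 1.0122 / 3.7417
u = 0.2705

0.2705


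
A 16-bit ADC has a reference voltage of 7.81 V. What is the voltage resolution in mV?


The resolution (LSB) of an ADC is Vref / 2^n.
LSB = 7.81 / 2^16
LSB = 7.81 / 65536
LSB = 0.00011917 V = 0.11917114 mV

0.11917114 mV


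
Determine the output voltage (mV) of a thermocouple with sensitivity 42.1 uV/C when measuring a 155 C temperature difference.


The thermocouple output V = sensitivity * dT.
V = 42.1 uV/C * 155 C
V = 6525.5 uV
V = 6.526 mV

6.526 mV


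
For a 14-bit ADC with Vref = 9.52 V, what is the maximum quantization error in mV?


The maximum quantization error is +/- LSB/2.
LSB = Vref / 2^n = 9.52 / 16384 = 0.00058105 V
Max error = LSB / 2 = 0.00058105 / 2 = 0.00029053 V
Max error = 0.2905 mV

0.2905 mV


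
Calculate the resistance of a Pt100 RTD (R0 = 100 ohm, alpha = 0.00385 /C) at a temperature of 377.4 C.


The RTD equation: Rt = R0 * (1 + alpha * T).
Rt = 100 * (1 + 0.00385 * 377.4)
Rt = 100 * (1 + 1.45299)
Rt = 100 * 2.45299
Rt = 245.299 ohm

245.299 ohm


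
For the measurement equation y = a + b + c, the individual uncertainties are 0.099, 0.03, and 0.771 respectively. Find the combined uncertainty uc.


For a sum of independent quantities, uc = sqrt(u1^2 + u2^2 + u3^2).
uc = sqrt(0.099^2 + 0.03^2 + 0.771^2)
uc = sqrt(0.009801 + 0.0009 + 0.594441)
uc = 0.7779

0.7779


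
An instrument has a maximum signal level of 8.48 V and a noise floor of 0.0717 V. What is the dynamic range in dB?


Dynamic range = 20 * log10(Vmax / Vnoise).
DR = 20 * log10(8.48 / 0.0717)
DR = 20 * log10(118.27)
DR = 41.46 dB

41.46 dB


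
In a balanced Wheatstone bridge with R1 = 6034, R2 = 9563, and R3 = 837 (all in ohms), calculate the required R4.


At balance: R1*R4 = R2*R3, so R4 = R2*R3/R1.
R4 = 9563 * 837 / 6034
R4 = 8004231 / 6034
R4 = 1326.52 ohm

1326.52 ohm


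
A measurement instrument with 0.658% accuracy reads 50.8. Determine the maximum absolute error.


Absolute error = (accuracy% / 100) * reading.
Error = (0.658 / 100) * 50.8
Error = 0.00658 * 50.8
Error = 0.3343

0.3343


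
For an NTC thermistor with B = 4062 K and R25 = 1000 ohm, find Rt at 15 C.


NTC thermistor equation: Rt = R25 * exp(B * (1/T - 1/T25)).
T in Kelvin: 288.15 K, T25 = 298.15 K
1/T - 1/T25 = 1/288.15 - 1/298.15 = 0.0001164
B * (1/T - 1/T25) = 4062 * 0.0001164 = 0.4728
Rt = 1000 * exp(0.4728) = 1604.5 ohm

1604.5 ohm


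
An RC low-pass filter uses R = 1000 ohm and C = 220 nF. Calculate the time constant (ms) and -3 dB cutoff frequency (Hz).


Time constant: tau = R * C.
tau = 1000 * 2.20e-07 = 0.00022 s
tau = 0.22 ms
Cutoff frequency: fc = 1 / (2*pi*R*C).
fc = 1 / (2*pi*0.00022) = 723.43 Hz

tau = 0.22 ms, fc = 723.43 Hz


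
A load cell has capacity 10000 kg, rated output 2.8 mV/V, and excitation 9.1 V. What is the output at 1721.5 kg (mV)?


Vout = rated_output * Vex * (load / capacity).
Vout = 2.8 * 9.1 * (1721.5 / 10000)
Vout = 2.8 * 9.1 * 0.17215
Vout = 4.386 mV

4.386 mV


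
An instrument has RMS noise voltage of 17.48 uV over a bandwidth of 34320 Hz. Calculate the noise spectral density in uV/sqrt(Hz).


Noise spectral density = Vrms / sqrt(BW).
NSD = 17.48 / sqrt(34320)
NSD = 17.48 / 185.2566
NSD = 0.0944 uV/sqrt(Hz)

0.0944 uV/sqrt(Hz)


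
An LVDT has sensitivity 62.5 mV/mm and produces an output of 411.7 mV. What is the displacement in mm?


Displacement = Vout / sensitivity.
d = 411.7 / 62.5
d = 6.587 mm

6.587 mm


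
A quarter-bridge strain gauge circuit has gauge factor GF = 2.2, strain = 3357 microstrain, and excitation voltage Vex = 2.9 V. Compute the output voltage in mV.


Quarter bridge output: Vout = (GF * epsilon * Vex) / 4.
Vout = (2.2 * 3357e-6 * 2.9) / 4
Vout = 0.02141766 / 4 V
Vout = 0.00535442 V = 5.3544 mV

5.3544 mV


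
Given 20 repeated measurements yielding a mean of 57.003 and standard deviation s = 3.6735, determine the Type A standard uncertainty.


The standard uncertainty for Type A evaluation is u = s / sqrt(n).
u = 3.6735 / sqrt(20)
u = 3.6735 / 4.4721
u = 0.8214

0.8214


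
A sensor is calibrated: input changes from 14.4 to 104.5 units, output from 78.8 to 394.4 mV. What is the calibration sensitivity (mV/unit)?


Sensitivity = (y2 - y1) / (x2 - x1).
S = (394.4 - 78.8) / (104.5 - 14.4)
S = 315.6 / 90.1
S = 3.5028 mV/unit

3.5028 mV/unit


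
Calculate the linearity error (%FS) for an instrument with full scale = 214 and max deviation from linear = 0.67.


Linearity error = (max deviation / full scale) * 100%.
Linearity = (0.67 / 214) * 100
Linearity = 0.313 %FS

0.313 %FS


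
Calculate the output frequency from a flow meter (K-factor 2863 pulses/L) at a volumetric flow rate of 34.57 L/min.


Frequency = K * Q / 60 (converting L/min to L/s).
f = 2863 * 34.57 / 60
f = 98973.91 / 60
f = 1649.57 Hz

1649.57 Hz


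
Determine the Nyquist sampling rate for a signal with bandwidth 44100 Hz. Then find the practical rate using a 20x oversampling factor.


By Nyquist theorem, fs_min = 2 * fmax.
fs_min = 2 * 44100 = 88200 Hz
Practical rate = 20 * fs_min = 20 * 88200 = 1764000 Hz

fs_min = 88200 Hz, fs_practical = 1764000 Hz


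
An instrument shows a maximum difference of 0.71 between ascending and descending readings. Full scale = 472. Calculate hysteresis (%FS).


Hysteresis = (max difference / full scale) * 100%.
H = (0.71 / 472) * 100
H = 0.15 %FS

0.15 %FS


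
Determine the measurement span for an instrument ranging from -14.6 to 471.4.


Span = upper range - lower range.
Span = 471.4 - (-14.6)
Span = 486.0

486.0


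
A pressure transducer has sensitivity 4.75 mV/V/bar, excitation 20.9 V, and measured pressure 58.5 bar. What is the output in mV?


Output = sensitivity * Vex * P.
Vout = 4.75 * 20.9 * 58.5
Vout = 99.275 * 58.5
Vout = 5807.59 mV

5807.59 mV


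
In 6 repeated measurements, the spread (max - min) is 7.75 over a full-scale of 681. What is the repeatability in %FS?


Repeatability = (spread / full scale) * 100%.
R = (7.75 / 681) * 100
R = 1.138 %FS

1.138 %FS


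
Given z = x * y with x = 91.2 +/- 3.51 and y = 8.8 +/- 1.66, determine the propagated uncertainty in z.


For a product z = x*y, the relative uncertainty is:
uz/z = sqrt((ux/x)^2 + (uy/y)^2)
Relative uncertainties: ux/x = 3.51/91.2 = 0.038487
uy/y = 1.66/8.8 = 0.188636
z = 91.2 * 8.8 = 802.6
uz = 802.6 * sqrt(0.038487^2 + 0.188636^2) = 154.511

154.511


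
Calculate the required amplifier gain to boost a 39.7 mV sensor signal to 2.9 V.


Gain = Vout / Vin (converting to same units).
G = 2.9 V / 39.7 mV
G = 2900.0 mV / 39.7 mV
G = 73.05

73.05


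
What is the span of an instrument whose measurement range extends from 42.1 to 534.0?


Span = upper range - lower range.
Span = 534.0 - (42.1)
Span = 491.9

491.9


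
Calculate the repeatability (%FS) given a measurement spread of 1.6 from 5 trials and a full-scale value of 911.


Repeatability = (spread / full scale) * 100%.
R = (1.6 / 911) * 100
R = 0.176 %FS

0.176 %FS


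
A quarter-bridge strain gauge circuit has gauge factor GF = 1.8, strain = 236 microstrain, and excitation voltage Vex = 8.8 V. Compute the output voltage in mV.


Quarter bridge output: Vout = (GF * epsilon * Vex) / 4.
Vout = (1.8 * 236e-6 * 8.8) / 4
Vout = 0.00373824 / 4 V
Vout = 0.00093456 V = 0.9346 mV

0.9346 mV


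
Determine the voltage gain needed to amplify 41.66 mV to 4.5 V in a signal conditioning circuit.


Gain = Vout / Vin (converting to same units).
G = 4.5 V / 41.66 mV
G = 4500.0 mV / 41.66 mV
G = 108.02

108.02


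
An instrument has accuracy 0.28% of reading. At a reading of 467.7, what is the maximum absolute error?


Absolute error = (accuracy% / 100) * reading.
Error = (0.28 / 100) * 467.7
Error = 0.0028 * 467.7
Error = 1.3096

1.3096


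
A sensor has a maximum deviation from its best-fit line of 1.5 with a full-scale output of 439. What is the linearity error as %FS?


Linearity error = (max deviation / full scale) * 100%.
Linearity = (1.5 / 439) * 100
Linearity = 0.342 %FS

0.342 %FS


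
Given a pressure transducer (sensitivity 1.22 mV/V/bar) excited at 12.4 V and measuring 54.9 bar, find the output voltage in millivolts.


Output = sensitivity * Vex * P.
Vout = 1.22 * 12.4 * 54.9
Vout = 15.128 * 54.9
Vout = 830.53 mV

830.53 mV


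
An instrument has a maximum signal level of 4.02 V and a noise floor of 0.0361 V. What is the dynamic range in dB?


Dynamic range = 20 * log10(Vmax / Vnoise).
DR = 20 * log10(4.02 / 0.0361)
DR = 20 * log10(111.36)
DR = 40.93 dB

40.93 dB


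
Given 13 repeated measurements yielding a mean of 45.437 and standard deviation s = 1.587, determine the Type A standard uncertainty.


The standard uncertainty for Type A evaluation is u = s / sqrt(n).
u = 1.587 / sqrt(13)
u = 1.587 / 3.6056
u = 0.4402

0.4402


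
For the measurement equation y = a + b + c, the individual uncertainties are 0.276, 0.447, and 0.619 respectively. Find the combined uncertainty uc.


For a sum of independent quantities, uc = sqrt(u1^2 + u2^2 + u3^2).
uc = sqrt(0.276^2 + 0.447^2 + 0.619^2)
uc = sqrt(0.076176 + 0.199809 + 0.383161)
uc = 0.8119

0.8119


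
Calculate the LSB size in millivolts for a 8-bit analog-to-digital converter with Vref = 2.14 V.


The resolution (LSB) of an ADC is Vref / 2^n.
LSB = 2.14 / 2^8
LSB = 2.14 / 256
LSB = 0.00835938 V = 8.359375 mV

8.359375 mV


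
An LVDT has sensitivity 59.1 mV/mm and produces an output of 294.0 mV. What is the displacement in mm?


Displacement = Vout / sensitivity.
d = 294.0 / 59.1
d = 4.975 mm

4.975 mm


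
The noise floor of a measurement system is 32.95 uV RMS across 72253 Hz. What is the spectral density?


Noise spectral density = Vrms / sqrt(BW).
NSD = 32.95 / sqrt(72253)
NSD = 32.95 / 268.7992
NSD = 0.1226 uV/sqrt(Hz)

0.1226 uV/sqrt(Hz)


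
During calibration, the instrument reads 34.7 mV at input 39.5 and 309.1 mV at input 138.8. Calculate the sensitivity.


Sensitivity = (y2 - y1) / (x2 - x1).
S = (309.1 - 34.7) / (138.8 - 39.5)
S = 274.4 / 99.3
S = 2.7633 mV/unit

2.7633 mV/unit


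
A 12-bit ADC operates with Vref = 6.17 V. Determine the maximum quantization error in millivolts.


The maximum quantization error is +/- LSB/2.
LSB = Vref / 2^n = 6.17 / 4096 = 0.00150635 V
Max error = LSB / 2 = 0.00150635 / 2 = 0.00075317 V
Max error = 0.7532 mV

0.7532 mV


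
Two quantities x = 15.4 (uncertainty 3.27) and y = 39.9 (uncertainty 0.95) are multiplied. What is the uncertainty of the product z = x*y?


For a product z = x*y, the relative uncertainty is:
uz/z = sqrt((ux/x)^2 + (uy/y)^2)
Relative uncertainties: ux/x = 3.27/15.4 = 0.212338
uy/y = 0.95/39.9 = 0.02381
z = 15.4 * 39.9 = 614.5
uz = 614.5 * sqrt(0.212338^2 + 0.02381^2) = 131.291

131.291


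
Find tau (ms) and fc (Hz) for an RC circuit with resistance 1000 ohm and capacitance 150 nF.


Time constant: tau = R * C.
tau = 1000 * 1.50e-07 = 0.00015 s
tau = 0.15 ms
Cutoff frequency: fc = 1 / (2*pi*R*C).
fc = 1 / (2*pi*0.00015) = 1061.03 Hz

tau = 0.15 ms, fc = 1061.03 Hz


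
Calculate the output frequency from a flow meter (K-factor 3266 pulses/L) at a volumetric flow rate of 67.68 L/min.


Frequency = K * Q / 60 (converting L/min to L/s).
f = 3266 * 67.68 / 60
f = 221042.88 / 60
f = 3684.05 Hz

3684.05 Hz


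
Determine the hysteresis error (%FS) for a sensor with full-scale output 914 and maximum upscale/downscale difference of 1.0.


Hysteresis = (max difference / full scale) * 100%.
H = (1.0 / 914) * 100
H = 0.109 %FS

0.109 %FS


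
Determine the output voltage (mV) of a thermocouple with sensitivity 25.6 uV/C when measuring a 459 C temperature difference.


The thermocouple output V = sensitivity * dT.
V = 25.6 uV/C * 459 C
V = 11750.4 uV
V = 11.75 mV

11.75 mV


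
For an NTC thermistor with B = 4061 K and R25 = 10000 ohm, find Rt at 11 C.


NTC thermistor equation: Rt = R25 * exp(B * (1/T - 1/T25)).
T in Kelvin: 284.15 K, T25 = 298.15 K
1/T - 1/T25 = 1/284.15 - 1/298.15 = 0.00016525
B * (1/T - 1/T25) = 4061 * 0.00016525 = 0.6711
Rt = 10000 * exp(0.6711) = 19563.6 ohm

19563.6 ohm


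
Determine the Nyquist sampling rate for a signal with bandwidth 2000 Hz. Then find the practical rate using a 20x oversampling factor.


By Nyquist theorem, fs_min = 2 * fmax.
fs_min = 2 * 2000 = 4000 Hz
Practical rate = 20 * fs_min = 20 * 4000 = 80000 Hz

fs_min = 4000 Hz, fs_practical = 80000 Hz


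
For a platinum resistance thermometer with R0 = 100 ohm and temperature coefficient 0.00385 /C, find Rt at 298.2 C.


The RTD equation: Rt = R0 * (1 + alpha * T).
Rt = 100 * (1 + 0.00385 * 298.2)
Rt = 100 * (1 + 1.14807)
Rt = 100 * 2.14807
Rt = 214.807 ohm

214.807 ohm


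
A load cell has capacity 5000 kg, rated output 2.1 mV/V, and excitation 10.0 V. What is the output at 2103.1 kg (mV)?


Vout = rated_output * Vex * (load / capacity).
Vout = 2.1 * 10.0 * (2103.1 / 5000)
Vout = 2.1 * 10.0 * 0.42062
Vout = 8.833 mV

8.833 mV


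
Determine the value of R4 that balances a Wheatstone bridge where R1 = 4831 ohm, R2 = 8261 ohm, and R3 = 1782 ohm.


At balance: R1*R4 = R2*R3, so R4 = R2*R3/R1.
R4 = 8261 * 1782 / 4831
R4 = 14721102 / 4831
R4 = 3047.22 ohm

3047.22 ohm


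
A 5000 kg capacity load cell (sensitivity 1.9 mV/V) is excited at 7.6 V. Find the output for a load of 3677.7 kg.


Vout = rated_output * Vex * (load / capacity).
Vout = 1.9 * 7.6 * (3677.7 / 5000)
Vout = 1.9 * 7.6 * 0.73554
Vout = 10.621 mV

10.621 mV


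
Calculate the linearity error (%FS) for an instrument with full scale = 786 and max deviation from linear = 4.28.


Linearity error = (max deviation / full scale) * 100%.
Linearity = (4.28 / 786) * 100
Linearity = 0.545 %FS

0.545 %FS


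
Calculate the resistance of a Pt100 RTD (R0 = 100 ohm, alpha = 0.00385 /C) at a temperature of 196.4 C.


The RTD equation: Rt = R0 * (1 + alpha * T).
Rt = 100 * (1 + 0.00385 * 196.4)
Rt = 100 * (1 + 0.75614)
Rt = 100 * 1.75614
Rt = 175.614 ohm

175.614 ohm


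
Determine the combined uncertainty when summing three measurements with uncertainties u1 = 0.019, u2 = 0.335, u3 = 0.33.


For a sum of independent quantities, uc = sqrt(u1^2 + u2^2 + u3^2).
uc = sqrt(0.019^2 + 0.335^2 + 0.33^2)
uc = sqrt(0.000361 + 0.112225 + 0.1089)
uc = 0.4706

0.4706


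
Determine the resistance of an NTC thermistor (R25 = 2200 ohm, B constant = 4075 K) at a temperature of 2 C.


NTC thermistor equation: Rt = R25 * exp(B * (1/T - 1/T25)).
T in Kelvin: 275.15 K, T25 = 298.15 K
1/T - 1/T25 = 1/275.15 - 1/298.15 = 0.00028036
B * (1/T - 1/T25) = 4075 * 0.00028036 = 1.1425
Rt = 2200 * exp(1.1425) = 6896.0 ohm

6896.0 ohm


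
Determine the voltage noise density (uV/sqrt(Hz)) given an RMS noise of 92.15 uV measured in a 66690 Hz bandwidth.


Noise spectral density = Vrms / sqrt(BW).
NSD = 92.15 / sqrt(66690)
NSD = 92.15 / 258.2441
NSD = 0.3568 uV/sqrt(Hz)

0.3568 uV/sqrt(Hz)


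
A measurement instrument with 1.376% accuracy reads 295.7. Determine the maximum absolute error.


Absolute error = (accuracy% / 100) * reading.
Error = (1.376 / 100) * 295.7
Error = 0.01376 * 295.7
Error = 4.0688

4.0688


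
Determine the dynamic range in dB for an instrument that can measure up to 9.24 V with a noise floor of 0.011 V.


Dynamic range = 20 * log10(Vmax / Vnoise).
DR = 20 * log10(9.24 / 0.011)
DR = 20 * log10(840.0)
DR = 58.49 dB

58.49 dB


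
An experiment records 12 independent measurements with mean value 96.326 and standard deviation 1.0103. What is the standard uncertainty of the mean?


The standard uncertainty for Type A evaluation is u = s / sqrt(n).
u = 1.0103 / sqrt(12)
u = 1.0103 / 3.4641
u = 0.2916

0.2916


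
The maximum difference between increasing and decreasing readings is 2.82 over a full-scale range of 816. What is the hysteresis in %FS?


Hysteresis = (max difference / full scale) * 100%.
H = (2.82 / 816) * 100
H = 0.346 %FS

0.346 %FS


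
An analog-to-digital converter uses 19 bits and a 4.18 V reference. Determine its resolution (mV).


The resolution (LSB) of an ADC is Vref / 2^n.
LSB = 4.18 / 2^19
LSB = 4.18 / 524288
LSB = 7.97e-06 V = 0.00797272 mV

0.00797272 mV


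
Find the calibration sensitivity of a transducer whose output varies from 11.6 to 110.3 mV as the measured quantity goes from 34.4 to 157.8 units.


Sensitivity = (y2 - y1) / (x2 - x1).
S = (110.3 - 11.6) / (157.8 - 34.4)
S = 98.7 / 123.4
S = 0.7998 mV/unit

0.7998 mV/unit


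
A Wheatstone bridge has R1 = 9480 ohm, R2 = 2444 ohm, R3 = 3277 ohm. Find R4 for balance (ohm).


At balance: R1*R4 = R2*R3, so R4 = R2*R3/R1.
R4 = 2444 * 3277 / 9480
R4 = 8008988 / 9480
R4 = 844.83 ohm

844.83 ohm


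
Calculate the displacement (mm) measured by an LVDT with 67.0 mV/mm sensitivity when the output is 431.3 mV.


Displacement = Vout / sensitivity.
d = 431.3 / 67.0
d = 6.437 mm

6.437 mm


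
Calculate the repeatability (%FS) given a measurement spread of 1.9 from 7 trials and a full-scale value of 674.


Repeatability = (spread / full scale) * 100%.
R = (1.9 / 674) * 100
R = 0.282 %FS

0.282 %FS


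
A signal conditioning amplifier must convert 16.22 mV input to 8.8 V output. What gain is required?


Gain = Vout / Vin (converting to same units).
G = 8.8 V / 16.22 mV
G = 8800.0 mV / 16.22 mV
G = 542.54

542.54


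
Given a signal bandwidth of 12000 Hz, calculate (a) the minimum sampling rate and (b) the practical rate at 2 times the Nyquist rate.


By Nyquist theorem, fs_min = 2 * fmax.
fs_min = 2 * 12000 = 24000 Hz
Practical rate = 2 * fs_min = 2 * 24000 = 48000 Hz

fs_min = 24000 Hz, fs_practical = 48000 Hz


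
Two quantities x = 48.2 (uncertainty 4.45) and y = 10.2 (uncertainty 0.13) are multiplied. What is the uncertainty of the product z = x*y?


For a product z = x*y, the relative uncertainty is:
uz/z = sqrt((ux/x)^2 + (uy/y)^2)
Relative uncertainties: ux/x = 4.45/48.2 = 0.092324
uy/y = 0.13/10.2 = 0.012745
z = 48.2 * 10.2 = 491.6
uz = 491.6 * sqrt(0.092324^2 + 0.012745^2) = 45.82

45.82


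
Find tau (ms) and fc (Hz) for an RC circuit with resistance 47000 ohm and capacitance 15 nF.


Time constant: tau = R * C.
tau = 47000 * 1.50e-08 = 0.000705 s
tau = 0.705 ms
Cutoff frequency: fc = 1 / (2*pi*R*C).
fc = 1 / (2*pi*0.000705) = 225.75 Hz

tau = 0.705 ms, fc = 225.75 Hz


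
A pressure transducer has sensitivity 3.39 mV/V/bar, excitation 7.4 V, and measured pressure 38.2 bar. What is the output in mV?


Output = sensitivity * Vex * P.
Vout = 3.39 * 7.4 * 38.2
Vout = 25.086 * 38.2
Vout = 958.29 mV

958.29 mV


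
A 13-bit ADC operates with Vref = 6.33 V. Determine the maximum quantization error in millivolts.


The maximum quantization error is +/- LSB/2.
LSB = Vref / 2^n = 6.33 / 8192 = 0.00077271 V
Max error = LSB / 2 = 0.00077271 / 2 = 0.00038635 V
Max error = 0.3864 mV

0.3864 mV


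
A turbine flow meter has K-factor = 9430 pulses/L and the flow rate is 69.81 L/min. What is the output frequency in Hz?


Frequency = K * Q / 60 (converting L/min to L/s).
f = 9430 * 69.81 / 60
f = 658308.3 / 60
f = 10971.81 Hz

10971.81 Hz


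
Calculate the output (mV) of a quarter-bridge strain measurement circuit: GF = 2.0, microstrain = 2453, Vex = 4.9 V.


Quarter bridge output: Vout = (GF * epsilon * Vex) / 4.
Vout = (2.0 * 2453e-6 * 4.9) / 4
Vout = 0.0240394 / 4 V
Vout = 0.00600985 V = 6.0099 mV

6.0099 mV


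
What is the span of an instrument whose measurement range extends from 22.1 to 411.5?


Span = upper range - lower range.
Span = 411.5 - (22.1)
Span = 389.4

389.4


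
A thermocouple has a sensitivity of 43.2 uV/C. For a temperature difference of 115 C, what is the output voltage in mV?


The thermocouple output V = sensitivity * dT.
V = 43.2 uV/C * 115 C
V = 4968.0 uV
V = 4.968 mV

4.968 mV


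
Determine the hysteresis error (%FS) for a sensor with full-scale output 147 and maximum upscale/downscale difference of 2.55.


Hysteresis = (max difference / full scale) * 100%.
H = (2.55 / 147) * 100
H = 1.735 %FS

1.735 %FS


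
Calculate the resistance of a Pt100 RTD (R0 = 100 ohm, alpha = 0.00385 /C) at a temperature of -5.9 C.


The RTD equation: Rt = R0 * (1 + alpha * T).
Rt = 100 * (1 + 0.00385 * -5.9)
Rt = 100 * (1 + -0.022715)
Rt = 100 * 0.977285
Rt = 97.728 ohm

97.728 ohm


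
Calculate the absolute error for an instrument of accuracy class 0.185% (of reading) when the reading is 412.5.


Absolute error = (accuracy% / 100) * reading.
Error = (0.185 / 100) * 412.5
Error = 0.00185 * 412.5
Error = 0.7631

0.7631


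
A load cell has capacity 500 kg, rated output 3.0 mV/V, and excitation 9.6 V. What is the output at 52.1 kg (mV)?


Vout = rated_output * Vex * (load / capacity).
Vout = 3.0 * 9.6 * (52.1 / 500)
Vout = 3.0 * 9.6 * 0.1042
Vout = 3.001 mV

3.001 mV


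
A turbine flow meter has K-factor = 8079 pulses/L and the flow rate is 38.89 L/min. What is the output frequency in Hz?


Frequency = K * Q / 60 (converting L/min to L/s).
f = 8079 * 38.89 / 60
f = 314192.31 / 60
f = 5236.54 Hz

5236.54 Hz


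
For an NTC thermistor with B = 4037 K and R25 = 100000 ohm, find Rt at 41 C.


NTC thermistor equation: Rt = R25 * exp(B * (1/T - 1/T25)).
T in Kelvin: 314.15 K, T25 = 298.15 K
1/T - 1/T25 = 1/314.15 - 1/298.15 = -0.00017082
B * (1/T - 1/T25) = 4037 * -0.00017082 = -0.6896
Rt = 100000 * exp(-0.6896) = 50176.9 ohm

50176.9 ohm


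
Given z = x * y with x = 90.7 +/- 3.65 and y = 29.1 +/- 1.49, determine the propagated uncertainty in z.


For a product z = x*y, the relative uncertainty is:
uz/z = sqrt((ux/x)^2 + (uy/y)^2)
Relative uncertainties: ux/x = 3.65/90.7 = 0.040243
uy/y = 1.49/29.1 = 0.051203
z = 90.7 * 29.1 = 2639.4
uz = 2639.4 * sqrt(0.040243^2 + 0.051203^2) = 171.887

171.887


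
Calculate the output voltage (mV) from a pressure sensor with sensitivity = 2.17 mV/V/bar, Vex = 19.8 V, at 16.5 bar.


Output = sensitivity * Vex * P.
Vout = 2.17 * 19.8 * 16.5
Vout = 42.966 * 16.5
Vout = 708.94 mV

708.94 mV


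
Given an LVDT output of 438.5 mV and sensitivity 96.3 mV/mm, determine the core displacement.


Displacement = Vout / sensitivity.
d = 438.5 / 96.3
d = 4.553 mm

4.553 mm


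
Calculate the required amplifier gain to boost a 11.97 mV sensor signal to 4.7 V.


Gain = Vout / Vin (converting to same units).
G = 4.7 V / 11.97 mV
G = 4700.0 mV / 11.97 mV
G = 392.65

392.65


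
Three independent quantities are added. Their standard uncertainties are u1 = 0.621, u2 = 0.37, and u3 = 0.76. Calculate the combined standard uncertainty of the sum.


For a sum of independent quantities, uc = sqrt(u1^2 + u2^2 + u3^2).
uc = sqrt(0.621^2 + 0.37^2 + 0.76^2)
uc = sqrt(0.385641 + 0.1369 + 0.5776)
uc = 1.0489

1.0489


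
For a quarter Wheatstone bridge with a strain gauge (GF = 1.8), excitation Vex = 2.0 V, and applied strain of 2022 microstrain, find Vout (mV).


Quarter bridge output: Vout = (GF * epsilon * Vex) / 4.
Vout = (1.8 * 2022e-6 * 2.0) / 4
Vout = 0.0072792 / 4 V
Vout = 0.0018198 V = 1.8198 mV

1.8198 mV


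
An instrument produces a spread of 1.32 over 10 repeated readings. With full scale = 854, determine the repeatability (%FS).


Repeatability = (spread / full scale) * 100%.
R = (1.32 / 854) * 100
R = 0.155 %FS

0.155 %FS


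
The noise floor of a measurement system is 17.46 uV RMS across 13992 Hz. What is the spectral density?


Noise spectral density = Vrms / sqrt(BW).
NSD = 17.46 / sqrt(13992)
NSD = 17.46 / 118.2878
NSD = 0.1476 uV/sqrt(Hz)

0.1476 uV/sqrt(Hz)


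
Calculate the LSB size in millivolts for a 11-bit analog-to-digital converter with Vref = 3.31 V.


The resolution (LSB) of an ADC is Vref / 2^n.
LSB = 3.31 / 2^11
LSB = 3.31 / 2048
LSB = 0.00161621 V = 1.61621094 mV

1.61621094 mV


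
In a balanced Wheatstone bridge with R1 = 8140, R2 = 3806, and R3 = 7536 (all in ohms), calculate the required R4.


At balance: R1*R4 = R2*R3, so R4 = R2*R3/R1.
R4 = 3806 * 7536 / 8140
R4 = 28682016 / 8140
R4 = 3523.59 ohm

3523.59 ohm


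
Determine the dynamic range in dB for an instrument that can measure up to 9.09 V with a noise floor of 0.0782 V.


Dynamic range = 20 * log10(Vmax / Vnoise).
DR = 20 * log10(9.09 / 0.0782)
DR = 20 * log10(116.24)
DR = 41.31 dB

41.31 dB


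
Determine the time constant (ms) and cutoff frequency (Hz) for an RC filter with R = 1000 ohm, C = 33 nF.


Time constant: tau = R * C.
tau = 1000 * 3.30e-08 = 3.3e-05 s
tau = 0.033 ms
Cutoff frequency: fc = 1 / (2*pi*R*C).
fc = 1 / (2*pi*3.3e-05) = 4822.88 Hz

tau = 0.033 ms, fc = 4822.88 Hz


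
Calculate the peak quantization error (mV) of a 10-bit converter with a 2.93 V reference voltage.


The maximum quantization error is +/- LSB/2.
LSB = Vref / 2^n = 2.93 / 1024 = 0.00286133 V
Max error = LSB / 2 = 0.00286133 / 2 = 0.00143066 V
Max error = 1.4307 mV

1.4307 mV


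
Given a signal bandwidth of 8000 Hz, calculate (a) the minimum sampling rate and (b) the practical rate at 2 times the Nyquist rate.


By Nyquist theorem, fs_min = 2 * fmax.
fs_min = 2 * 8000 = 16000 Hz
Practical rate = 2 * fs_min = 2 * 16000 = 32000 Hz

fs_min = 16000 Hz, fs_practical = 32000 Hz


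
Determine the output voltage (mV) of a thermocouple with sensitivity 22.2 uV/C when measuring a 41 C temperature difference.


The thermocouple output V = sensitivity * dT.
V = 22.2 uV/C * 41 C
V = 910.2 uV
V = 0.91 mV

0.91 mV


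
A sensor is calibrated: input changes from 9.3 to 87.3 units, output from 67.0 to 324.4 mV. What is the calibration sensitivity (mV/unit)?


Sensitivity = (y2 - y1) / (x2 - x1).
S = (324.4 - 67.0) / (87.3 - 9.3)
S = 257.4 / 78.0
S = 3.3 mV/unit

3.3 mV/unit


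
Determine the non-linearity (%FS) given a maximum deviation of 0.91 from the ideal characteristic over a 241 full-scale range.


Linearity error = (max deviation / full scale) * 100%.
Linearity = (0.91 / 241) * 100
Linearity = 0.378 %FS

0.378 %FS


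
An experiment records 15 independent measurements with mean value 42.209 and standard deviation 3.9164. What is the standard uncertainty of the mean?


The standard uncertainty for Type A evaluation is u = s / sqrt(n).
u = 3.9164 / sqrt(15)
u = 3.9164 / 3.873
u = 1.0112

1.0112


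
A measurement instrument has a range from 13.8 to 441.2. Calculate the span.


Span = upper range - lower range.
Span = 441.2 - (13.8)
Span = 427.4

427.4


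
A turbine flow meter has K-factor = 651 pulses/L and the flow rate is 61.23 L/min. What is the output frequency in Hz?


Frequency = K * Q / 60 (converting L/min to L/s).
f = 651 * 61.23 / 60
f = 39860.73 / 60
f = 664.35 Hz

664.35 Hz


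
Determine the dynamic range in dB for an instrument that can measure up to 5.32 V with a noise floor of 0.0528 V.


Dynamic range = 20 * log10(Vmax / Vnoise).
DR = 20 * log10(5.32 / 0.0528)
DR = 20 * log10(100.76)
DR = 40.07 dB

40.07 dB
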